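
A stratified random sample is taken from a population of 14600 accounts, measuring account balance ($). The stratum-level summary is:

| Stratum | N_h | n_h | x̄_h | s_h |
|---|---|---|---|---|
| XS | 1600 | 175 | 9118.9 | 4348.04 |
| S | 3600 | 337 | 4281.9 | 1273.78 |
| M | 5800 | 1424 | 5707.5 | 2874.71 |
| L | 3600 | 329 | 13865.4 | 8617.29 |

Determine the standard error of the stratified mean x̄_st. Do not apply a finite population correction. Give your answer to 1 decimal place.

SE(x̄_st) ≈ 127.4

V̂(x̄_st) = Σ W_h² s_h²/n_h, with W_h = N_h/N and N = 14600:
  stratum XS: (1600/14600)²·4348.04²/175 = 1297.43
  stratum S: (3600/14600)²·1273.78²/337 = 292.724
  stratum M: (5800/14600)²·2874.71²/1424 = 915.858
  stratum L: (3600/14600)²·8617.29²/329 = 13722.9
V̂(x̄_st) = 16228.9
SE(x̄_st) = √16228.9 = 127.393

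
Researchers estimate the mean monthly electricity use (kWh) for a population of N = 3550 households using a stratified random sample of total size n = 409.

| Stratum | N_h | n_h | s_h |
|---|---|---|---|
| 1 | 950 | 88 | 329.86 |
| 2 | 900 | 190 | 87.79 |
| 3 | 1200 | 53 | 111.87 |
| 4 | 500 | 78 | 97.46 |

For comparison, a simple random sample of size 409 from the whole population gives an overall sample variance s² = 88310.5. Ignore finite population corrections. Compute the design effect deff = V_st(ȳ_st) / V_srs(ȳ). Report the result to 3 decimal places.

V̂(ȳ_st) = Σ W_h² s_h²/n_h, with W_h = N_h/N and N = 3550:
  stratum 1: (950/3550)²·329.86²/88 = 88.5456
  stratum 2: (900/3550)²·87.79²/190 = 2.60714
  stratum 3: (1200/3550)²·111.87²/53 = 26.9809
  stratum 4: (500/3550)²·97.46²/78 = 2.41569
V_st = 120.549
V_srs = s²/n = 88310.5/409 = 215.918
deff = V_st / V_srs = 120.549/215.918 = 0.5583

deff ≈ 0.558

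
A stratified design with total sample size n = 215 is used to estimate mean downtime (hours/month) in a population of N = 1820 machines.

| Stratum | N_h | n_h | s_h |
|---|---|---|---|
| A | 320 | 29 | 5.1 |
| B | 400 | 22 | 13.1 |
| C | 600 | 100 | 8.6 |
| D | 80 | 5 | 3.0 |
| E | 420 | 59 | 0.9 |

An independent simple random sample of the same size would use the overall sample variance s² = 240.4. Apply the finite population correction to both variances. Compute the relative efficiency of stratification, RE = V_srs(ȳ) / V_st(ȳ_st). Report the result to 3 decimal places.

RE ≈ 2.181

V̂(ȳ_st) = Σ W_h² (1 − n_h/N_h) s_h²/n_h, with W_h = N_h/N and N = 1820:
  stratum A: (320/1820)²·(1 − 29/320)·5.1²/29 = 0.025214
  stratum B: (400/1820)²·(1 − 22/400)·13.1²/22 = 0.356065
  stratum C: (600/1820)²·(1 − 100/600)·8.6²/100 = 0.0669847
  stratum D: (80/1820)²·(1 − 5/80)·3.0²/5 = 0.00326048
  stratum E: (420/1820)²·(1 − 59/420)·0.9²/59 = 0.000628415
V_st = 0.452152
V_srs = (1 − 215/1820)·240.4/215 = 0.986052
Relative efficiency = V_srs / V_st = 0.986052/0.452152 = 2.1808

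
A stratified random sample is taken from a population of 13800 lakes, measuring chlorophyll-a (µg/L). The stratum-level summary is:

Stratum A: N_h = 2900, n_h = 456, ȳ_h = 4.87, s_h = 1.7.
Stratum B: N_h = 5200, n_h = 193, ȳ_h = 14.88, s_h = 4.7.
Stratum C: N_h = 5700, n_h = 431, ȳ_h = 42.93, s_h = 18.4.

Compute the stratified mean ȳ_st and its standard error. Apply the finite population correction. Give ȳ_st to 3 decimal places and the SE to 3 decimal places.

ȳ_st ≈ 24.362, SE ≈ 0.374

ȳ_st = Σ W_h ȳ_h = (2900·4.87 + 5200·14.88 + 5700·42.93)/13800 = 24.36232
V̂(ȳ_st) = Σ W_h² (1 − n_h/N_h) s_h²/n_h, with W_h = N_h/N and N = 13800:
  stratum A: (2900/13800)²·(1 − 456/2900)·1.7²/456 = 0.000235871
  stratum B: (5200/13800)²·(1 − 193/5200)·4.7²/193 = 0.0156481
  stratum C: (5700/13800)²·(1 − 431/5700)·18.4²/431 = 0.123881
V̂(ȳ_st) = 0.139765
SE(ȳ_st) = √0.139765 = 0.373851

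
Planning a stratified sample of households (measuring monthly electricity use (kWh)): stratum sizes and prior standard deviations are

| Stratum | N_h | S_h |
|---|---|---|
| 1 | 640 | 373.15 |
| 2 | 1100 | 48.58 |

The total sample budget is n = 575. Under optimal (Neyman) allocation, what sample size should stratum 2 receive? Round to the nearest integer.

Neyman allocation: n_h = n · N_h S_h / Σ N_i S_i, with n = 575.
  stratum 1: N_h·S_h = 640·373.15 = 238816.00
  stratum 2: N_h·S_h = 1100·48.58 = 53438.00
Σ N_h S_h = 292254.00
n for stratum 2 = 575·53438.00/292254.00 = 105.137 → 105

105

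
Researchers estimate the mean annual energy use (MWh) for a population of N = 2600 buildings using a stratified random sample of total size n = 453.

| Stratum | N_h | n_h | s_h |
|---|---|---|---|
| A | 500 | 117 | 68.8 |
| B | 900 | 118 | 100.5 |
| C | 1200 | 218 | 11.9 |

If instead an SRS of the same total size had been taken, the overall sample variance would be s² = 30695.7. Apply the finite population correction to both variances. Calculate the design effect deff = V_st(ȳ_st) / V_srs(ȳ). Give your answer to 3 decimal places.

deff ≈ 0.182

V̂(ȳ_st) = Σ W_h² (1 − n_h/N_h) s_h²/n_h, with W_h = N_h/N and N = 2600:
  stratum A: (500/2600)²·(1 − 117/500)·68.8²/117 = 1.14608
  stratum B: (900/2600)²·(1 − 118/900)·100.5²/118 = 8.91154
  stratum C: (1200/2600)²·(1 − 218/1200)·11.9²/218 = 0.113236
V_st = 10.1708
V_srs = (1 − 453/2600)·30695.7/453 = 55.9549
deff = V_st / V_srs = 10.1708/55.9549 = 0.1818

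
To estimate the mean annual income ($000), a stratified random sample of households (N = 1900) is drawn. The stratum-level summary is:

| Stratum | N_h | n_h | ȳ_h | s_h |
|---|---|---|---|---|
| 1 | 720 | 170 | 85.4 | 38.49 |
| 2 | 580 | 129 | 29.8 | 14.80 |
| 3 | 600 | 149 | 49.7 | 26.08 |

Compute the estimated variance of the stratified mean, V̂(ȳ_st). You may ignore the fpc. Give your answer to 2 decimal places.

V̂(ȳ_st) = Σ W_h² s_h²/n_h, with W_h = N_h/N and N = 1900:
  stratum 1: (720/1900)²·38.49²/170 = 1.25142
  stratum 2: (580/1900)²·14.80²/129 = 0.158228
  stratum 3: (600/1900)²·26.08²/149 = 0.455223
V̂(ȳ_st) = 1.86488

V̂(ȳ_st) ≈ 1.86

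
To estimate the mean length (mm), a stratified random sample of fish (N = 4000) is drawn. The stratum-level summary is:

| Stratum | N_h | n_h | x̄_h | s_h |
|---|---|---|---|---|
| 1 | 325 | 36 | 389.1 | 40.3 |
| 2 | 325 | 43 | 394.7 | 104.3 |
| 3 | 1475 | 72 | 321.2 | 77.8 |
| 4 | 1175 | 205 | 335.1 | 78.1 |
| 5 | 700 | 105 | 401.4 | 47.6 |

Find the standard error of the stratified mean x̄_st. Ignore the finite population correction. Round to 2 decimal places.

V̂(x̄_st) = Σ W_h² s_h²/n_h, with W_h = N_h/N and N = 4000:
  stratum 1: (325/4000)²·40.3²/36 = 0.29782
  stratum 2: (325/4000)²·104.3²/43 = 1.67012
  stratum 3: (1475/4000)²·77.8²/72 = 11.4312
  stratum 4: (1175/4000)²·78.1²/205 = 2.56746
  stratum 5: (700/4000)²·47.6²/105 = 0.660847
V̂(x̄_st) = 16.6274
SE(x̄_st) = √16.6274 = 4.07767

SE(x̄_st) ≈ 4.08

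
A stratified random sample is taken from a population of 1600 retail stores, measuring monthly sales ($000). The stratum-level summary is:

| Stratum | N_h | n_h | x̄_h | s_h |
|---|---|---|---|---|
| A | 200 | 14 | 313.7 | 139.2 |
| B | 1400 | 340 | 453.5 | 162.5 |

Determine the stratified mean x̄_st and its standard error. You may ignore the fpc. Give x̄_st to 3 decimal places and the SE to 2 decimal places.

x̄_st ≈ 436.025, SE ≈ 9.00

x̄_st = Σ W_h x̄_h = (200·313.7 + 1400·453.5)/1600 = 436.02500
V̂(x̄_st) = Σ W_h² s_h²/n_h, with W_h = N_h/N and N = 1600:
  stratum A: (200/1600)²·139.2²/14 = 21.6257
  stratum B: (1400/1600)²·162.5²/340 = 59.4626
V̂(x̄_st) = 81.0883
SE(x̄_st) = √81.0883 = 9.00491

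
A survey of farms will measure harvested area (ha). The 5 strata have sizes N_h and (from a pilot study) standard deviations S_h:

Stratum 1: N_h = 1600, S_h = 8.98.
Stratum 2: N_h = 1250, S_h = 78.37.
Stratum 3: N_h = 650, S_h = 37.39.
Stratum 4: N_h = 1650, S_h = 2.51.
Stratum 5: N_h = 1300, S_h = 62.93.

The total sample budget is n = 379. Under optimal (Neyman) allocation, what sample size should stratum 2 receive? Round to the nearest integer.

167

Neyman allocation: n_h = n · N_h S_h / Σ N_i S_i, with n = 379.
  stratum 1: N_h·S_h = 1600·8.98 = 14368.00
  stratum 2: N_h·S_h = 1250·78.37 = 97962.50
  stratum 3: N_h·S_h = 650·37.39 = 24303.50
  stratum 4: N_h·S_h = 1650·2.51 = 4141.50
  stratum 5: N_h·S_h = 1300·62.93 = 81809.00
Σ N_h S_h = 222584.50
n for stratum 2 = 379·97962.50/222584.50 = 166.803 → 167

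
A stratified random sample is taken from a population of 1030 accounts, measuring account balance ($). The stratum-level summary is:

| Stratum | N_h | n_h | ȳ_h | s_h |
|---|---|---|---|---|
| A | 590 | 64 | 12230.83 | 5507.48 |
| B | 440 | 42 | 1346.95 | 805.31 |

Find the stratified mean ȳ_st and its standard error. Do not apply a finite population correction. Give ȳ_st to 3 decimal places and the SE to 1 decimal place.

ȳ_st ≈ 7581.406, SE ≈ 397.9

ȳ_st = Σ W_h ȳ_h = (590·12230.83 + 440·1346.95)/1030 = 7581.40553
V̂(ȳ_st) = Σ W_h² s_h²/n_h, with W_h = N_h/N and N = 1030:
  stratum A: (590/1030)²·5507.48²/64 = 155509
  stratum B: (440/1030)²·805.31²/42 = 2817.78
V̂(ȳ_st) = 158327
SE(ȳ_st) = √158327 = 397.903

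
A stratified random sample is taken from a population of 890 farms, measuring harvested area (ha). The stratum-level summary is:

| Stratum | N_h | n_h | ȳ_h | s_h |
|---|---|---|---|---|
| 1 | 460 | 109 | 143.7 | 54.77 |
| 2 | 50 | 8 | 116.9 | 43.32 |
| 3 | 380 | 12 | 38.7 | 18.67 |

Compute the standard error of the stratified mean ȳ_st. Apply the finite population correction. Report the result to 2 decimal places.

V̂(ȳ_st) = Σ W_h² (1 − n_h/N_h) s_h²/n_h, with W_h = N_h/N and N = 890:
  stratum 1: (460/890)²·(1 − 109/460)·54.77²/109 = 5.60976
  stratum 2: (50/890)²·(1 − 8/50)·43.32²/8 = 0.621908
  stratum 3: (380/890)²·(1 − 12/380)·18.67²/12 = 5.12813
V̂(ȳ_st) = 11.3598
SE(ȳ_st) = √11.3598 = 3.37043

SE(ȳ_st) ≈ 3.37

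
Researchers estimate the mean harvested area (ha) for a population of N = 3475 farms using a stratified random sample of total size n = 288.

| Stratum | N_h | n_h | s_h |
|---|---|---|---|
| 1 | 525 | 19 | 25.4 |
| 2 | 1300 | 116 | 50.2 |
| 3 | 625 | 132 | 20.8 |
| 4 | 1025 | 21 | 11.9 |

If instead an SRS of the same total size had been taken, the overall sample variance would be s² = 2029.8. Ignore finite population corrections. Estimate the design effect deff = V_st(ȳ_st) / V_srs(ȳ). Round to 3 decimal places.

deff ≈ 0.640

V̂(ȳ_st) = Σ W_h² s_h²/n_h, with W_h = N_h/N and N = 3475:
  stratum 1: (525/3475)²·25.4²/19 = 0.775038
  stratum 2: (1300/3475)²·50.2²/116 = 3.04037
  stratum 3: (625/3475)²·20.8²/132 = 0.106024
  stratum 4: (1025/3475)²·11.9²/21 = 0.586695
V_st = 4.50813
V_srs = s²/n = 2029.8/288 = 7.04792
deff = V_st / V_srs = 4.50813/7.04792 = 0.6396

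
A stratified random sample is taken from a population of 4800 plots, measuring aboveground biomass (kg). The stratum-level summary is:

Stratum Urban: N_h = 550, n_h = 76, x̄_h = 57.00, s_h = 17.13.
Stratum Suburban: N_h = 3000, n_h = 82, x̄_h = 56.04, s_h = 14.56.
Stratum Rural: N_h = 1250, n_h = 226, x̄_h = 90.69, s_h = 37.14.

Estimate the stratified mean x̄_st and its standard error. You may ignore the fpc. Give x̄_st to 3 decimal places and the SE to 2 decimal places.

x̄_st ≈ 65.173, SE ≈ 1.21

x̄_st = Σ W_h x̄_h = (550·57.00 + 3000·56.04 + 1250·90.69)/4800 = 65.17344
V̂(x̄_st) = Σ W_h² s_h²/n_h, with W_h = N_h/N and N = 4800:
  stratum Urban: (550/4800)²·17.13²/76 = 0.0506925
  stratum Suburban: (3000/4800)²·14.56²/82 = 1.00988
  stratum Rural: (1250/4800)²·37.14²/226 = 0.413917
V̂(x̄_st) = 1.47449
SE(x̄_st) = √1.47449 = 1.21428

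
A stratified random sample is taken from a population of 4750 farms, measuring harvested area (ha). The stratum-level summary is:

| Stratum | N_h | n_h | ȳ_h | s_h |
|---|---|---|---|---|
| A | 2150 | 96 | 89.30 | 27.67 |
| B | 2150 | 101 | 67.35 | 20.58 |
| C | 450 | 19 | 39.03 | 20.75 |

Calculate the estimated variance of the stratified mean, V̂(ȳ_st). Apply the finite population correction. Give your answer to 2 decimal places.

V̂(ȳ_st) = Σ W_h² (1 − n_h/N_h) s_h²/n_h, with W_h = N_h/N and N = 4750:
  stratum A: (2150/4750)²·(1 − 96/2150)·27.67²/96 = 1.56099
  stratum B: (2150/4750)²·(1 − 101/2150)·20.58²/101 = 0.818771
  stratum C: (450/4750)²·(1 − 19/450)·20.75²/19 = 0.194798
V̂(ȳ_st) = 2.57455

V̂(ȳ_st) ≈ 2.57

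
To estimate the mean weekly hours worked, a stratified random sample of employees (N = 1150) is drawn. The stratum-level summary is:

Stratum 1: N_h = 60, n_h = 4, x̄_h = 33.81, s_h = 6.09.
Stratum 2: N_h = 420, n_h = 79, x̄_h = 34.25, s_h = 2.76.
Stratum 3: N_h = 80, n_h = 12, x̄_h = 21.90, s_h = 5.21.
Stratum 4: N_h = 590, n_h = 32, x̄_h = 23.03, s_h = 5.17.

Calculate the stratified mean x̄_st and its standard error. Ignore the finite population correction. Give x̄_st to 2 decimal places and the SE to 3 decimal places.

x̄_st = Σ W_h x̄_h = (60·33.81 + 420·34.25 + 80·21.90 + 590·23.03)/1150 = 27.61157
V̂(x̄_st) = Σ W_h² s_h²/n_h, with W_h = N_h/N and N = 1150:
  stratum 1: (60/1150)²·6.09²/4 = 0.0252395
  stratum 2: (420/1150)²·2.76²/79 = 0.0128616
  stratum 3: (80/1150)²·5.21²/12 = 0.0109466
  stratum 4: (590/1150)²·5.17²/32 = 0.219857
V̂(x̄_st) = 0.268904
SE(x̄_st) = √0.268904 = 0.51856

x̄_st ≈ 27.61, SE ≈ 0.519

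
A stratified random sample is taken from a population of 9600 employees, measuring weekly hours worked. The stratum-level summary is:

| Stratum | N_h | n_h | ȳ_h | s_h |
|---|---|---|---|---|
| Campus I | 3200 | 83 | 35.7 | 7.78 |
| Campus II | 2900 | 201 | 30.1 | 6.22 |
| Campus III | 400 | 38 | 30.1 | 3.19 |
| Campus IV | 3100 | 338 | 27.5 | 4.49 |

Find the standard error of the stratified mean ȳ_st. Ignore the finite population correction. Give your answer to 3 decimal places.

V̂(ȳ_st) = Σ W_h² s_h²/n_h, with W_h = N_h/N and N = 9600:
  stratum Campus I: (3200/9600)²·7.78²/83 = 0.0810286
  stratum Campus II: (2900/9600)²·6.22²/201 = 0.0175646
  stratum Campus III: (400/9600)²·3.19²/38 = 0.000464917
  stratum Campus IV: (3100/9600)²·4.49²/338 = 0.00621952
V̂(ȳ_st) = 0.105278
SE(ȳ_st) = √0.105278 = 0.324465

SE(ȳ_st) ≈ 0.324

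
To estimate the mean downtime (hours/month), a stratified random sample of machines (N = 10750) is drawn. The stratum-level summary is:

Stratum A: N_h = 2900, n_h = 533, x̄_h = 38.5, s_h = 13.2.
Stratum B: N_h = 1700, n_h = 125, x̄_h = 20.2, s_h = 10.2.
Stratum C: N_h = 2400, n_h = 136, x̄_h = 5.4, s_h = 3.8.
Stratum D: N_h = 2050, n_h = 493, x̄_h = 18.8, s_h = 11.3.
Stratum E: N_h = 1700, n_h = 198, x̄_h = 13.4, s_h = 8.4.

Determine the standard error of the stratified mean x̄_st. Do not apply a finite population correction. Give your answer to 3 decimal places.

V̂(x̄_st) = Σ W_h² s_h²/n_h, with W_h = N_h/N and N = 10750:
  stratum A: (2900/10750)²·13.2²/533 = 0.0237903
  stratum B: (1700/10750)²·10.2²/125 = 0.0208148
  stratum C: (2400/10750)²·3.8²/136 = 0.00529217
  stratum D: (2050/10750)²·11.3²/493 = 0.00941891
  stratum E: (1700/10750)²·8.4²/198 = 0.00891198
V̂(x̄_st) = 0.0682281
SE(x̄_st) = √0.0682281 = 0.261205

SE(x̄_st) ≈ 0.261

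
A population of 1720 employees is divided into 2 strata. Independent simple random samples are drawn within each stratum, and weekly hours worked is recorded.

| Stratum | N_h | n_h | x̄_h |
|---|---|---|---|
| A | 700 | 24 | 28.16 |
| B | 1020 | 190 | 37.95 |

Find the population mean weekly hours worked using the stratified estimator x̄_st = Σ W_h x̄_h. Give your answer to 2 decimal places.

x̄_st ≈ 33.97

N = Σ N_h = 1720. Stratum weights W_h = N_h/N.
x̄_st = (700·28.16 + 1020·37.95) / 1720 = 33.9657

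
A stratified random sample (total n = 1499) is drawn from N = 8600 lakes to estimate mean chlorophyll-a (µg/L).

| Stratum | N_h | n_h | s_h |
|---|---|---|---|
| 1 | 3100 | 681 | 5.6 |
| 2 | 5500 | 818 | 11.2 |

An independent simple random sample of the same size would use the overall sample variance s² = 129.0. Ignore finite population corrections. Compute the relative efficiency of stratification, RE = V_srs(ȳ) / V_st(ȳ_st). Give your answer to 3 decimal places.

RE ≈ 1.253

V̂(ȳ_st) = Σ W_h² s_h²/n_h, with W_h = N_h/N and N = 8600:
  stratum 1: (3100/8600)²·5.6²/681 = 0.0059835
  stratum 2: (5500/8600)²·11.2²/818 = 0.0627207
V_st = 0.0687042
V_srs = s²/n = 129.0/1499 = 0.0860574
Relative efficiency = V_srs / V_st = 0.0860574/0.0687042 = 1.2526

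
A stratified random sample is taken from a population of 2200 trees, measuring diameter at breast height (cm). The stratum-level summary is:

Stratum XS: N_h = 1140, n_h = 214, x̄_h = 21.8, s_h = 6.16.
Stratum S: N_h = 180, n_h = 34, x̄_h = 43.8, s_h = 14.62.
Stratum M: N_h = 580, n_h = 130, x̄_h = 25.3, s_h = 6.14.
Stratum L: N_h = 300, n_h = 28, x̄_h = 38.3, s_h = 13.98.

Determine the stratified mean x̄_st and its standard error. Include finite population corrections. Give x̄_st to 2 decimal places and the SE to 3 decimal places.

x̄_st = Σ W_h x̄_h = (1140·21.8 + 180·43.8 + 580·25.3 + 300·38.3)/2200 = 26.77273
V̂(x̄_st) = Σ W_h² (1 − n_h/N_h) s_h²/n_h, with W_h = N_h/N and N = 2200:
  stratum XS: (1140/2200)²·(1 − 214/1140)·6.16²/214 = 0.0386739
  stratum S: (180/2200)²·(1 − 34/180)·14.62²/34 = 0.0341347
  stratum M: (580/2200)²·(1 − 130/580)·6.14²/130 = 0.0156383
  stratum L: (300/2200)²·(1 − 28/300)·13.98²/28 = 0.11768
V̂(x̄_st) = 0.206126
SE(x̄_st) = √0.206126 = 0.454011

x̄_st ≈ 26.77, SE ≈ 0.454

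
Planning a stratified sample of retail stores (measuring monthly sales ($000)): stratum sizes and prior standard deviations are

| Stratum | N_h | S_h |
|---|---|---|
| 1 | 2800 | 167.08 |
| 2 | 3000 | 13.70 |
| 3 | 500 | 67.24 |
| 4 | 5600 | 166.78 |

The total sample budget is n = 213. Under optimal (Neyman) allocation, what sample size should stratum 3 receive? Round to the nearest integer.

5

Neyman allocation: n_h = n · N_h S_h / Σ N_i S_i, with n = 213.
  stratum 1: N_h·S_h = 2800·167.08 = 467824.00
  stratum 2: N_h·S_h = 3000·13.70 = 41100.00
  stratum 3: N_h·S_h = 500·67.24 = 33620.00
  stratum 4: N_h·S_h = 5600·166.78 = 933968.00
Σ N_h S_h = 1476512.00
n for stratum 3 = 213·33620.00/1476512.00 = 4.850 → 5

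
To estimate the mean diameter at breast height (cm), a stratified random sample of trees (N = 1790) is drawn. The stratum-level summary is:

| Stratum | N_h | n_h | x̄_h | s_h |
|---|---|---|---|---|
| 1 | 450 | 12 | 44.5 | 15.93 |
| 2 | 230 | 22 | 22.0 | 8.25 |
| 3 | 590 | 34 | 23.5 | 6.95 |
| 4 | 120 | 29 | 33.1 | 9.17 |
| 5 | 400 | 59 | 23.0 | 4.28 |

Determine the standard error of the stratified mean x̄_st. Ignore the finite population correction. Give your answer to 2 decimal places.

SE(x̄_st) ≈ 1.25

V̂(x̄_st) = Σ W_h² s_h²/n_h, with W_h = N_h/N and N = 1790:
  stratum 1: (450/1790)²·15.93²/12 = 1.3365
  stratum 2: (230/1790)²·8.25²/22 = 0.0510781
  stratum 3: (590/1790)²·6.95²/34 = 0.154344
  stratum 4: (120/1790)²·9.17²/29 = 0.0130316
  stratum 5: (400/1790)²·4.28²/59 = 0.0155042
V̂(x̄_st) = 1.57046
SE(x̄_st) = √1.57046 = 1.25318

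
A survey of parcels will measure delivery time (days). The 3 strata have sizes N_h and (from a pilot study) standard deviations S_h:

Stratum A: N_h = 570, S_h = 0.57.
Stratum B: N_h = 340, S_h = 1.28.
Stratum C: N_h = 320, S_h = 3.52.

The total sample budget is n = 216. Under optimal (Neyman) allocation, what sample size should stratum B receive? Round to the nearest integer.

Neyman allocation: n_h = n · N_h S_h / Σ N_i S_i, with n = 216.
  stratum A: N_h·S_h = 570·0.57 = 324.90
  stratum B: N_h·S_h = 340·1.28 = 435.20
  stratum C: N_h·S_h = 320·3.52 = 1126.40
Σ N_h S_h = 1886.50
n for stratum B = 216·435.20/1886.50 = 49.829 → 50

50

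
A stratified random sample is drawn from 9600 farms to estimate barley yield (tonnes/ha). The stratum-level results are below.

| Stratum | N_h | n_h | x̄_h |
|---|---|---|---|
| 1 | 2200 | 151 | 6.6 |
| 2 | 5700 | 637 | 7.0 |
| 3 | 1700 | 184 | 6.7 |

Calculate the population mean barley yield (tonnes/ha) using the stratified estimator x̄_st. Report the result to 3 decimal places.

N = Σ N_h = 9600. Stratum weights W_h = N_h/N.
x̄_st = (2200·6.6 + 5700·7.0 + 1700·6.7) / 9600 = 6.85521

x̄_st ≈ 6.855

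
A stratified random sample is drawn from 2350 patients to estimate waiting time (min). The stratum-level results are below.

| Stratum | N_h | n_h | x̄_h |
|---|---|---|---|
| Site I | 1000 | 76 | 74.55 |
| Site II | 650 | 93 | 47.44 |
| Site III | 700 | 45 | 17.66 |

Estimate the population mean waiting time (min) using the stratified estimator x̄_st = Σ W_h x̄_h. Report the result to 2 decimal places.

N = Σ N_h = 2350. Stratum weights W_h = N_h/N.
x̄_st = (1000·74.55 + 650·47.44 + 700·17.66) / 2350 = 50.1055

x̄_st ≈ 50.11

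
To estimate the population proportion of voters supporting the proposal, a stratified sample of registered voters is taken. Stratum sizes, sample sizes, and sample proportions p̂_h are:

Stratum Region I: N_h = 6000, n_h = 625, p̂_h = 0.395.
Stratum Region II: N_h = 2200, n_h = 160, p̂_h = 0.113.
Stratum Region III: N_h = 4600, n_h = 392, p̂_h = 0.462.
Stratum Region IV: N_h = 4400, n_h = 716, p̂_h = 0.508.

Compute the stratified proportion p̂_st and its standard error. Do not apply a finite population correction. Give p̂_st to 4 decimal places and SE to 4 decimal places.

N = 17200; stratum weights W_h = N_h/N.
p̂_st = Σ W_h p̂_h = (6000·0.395 + 2200·0.113 + 4600·0.462 + 4400·0.508)/17200 = 0.40576
V̂(p̂_st) = Σ W_h² p̂_h(1−p̂_h)/(n_h−1):
  stratum Region I: (6000/17200)²·0.395·0.605/624 = 4.6603e-05
  stratum Region II: (2200/17200)²·0.113·0.887/159 = 1.03132e-05
  stratum Region III: (4600/17200)²·0.462·0.538/391 = 4.5468e-05
  stratum Region IV: (4400/17200)²·0.508·0.492/715 = 2.28755e-05
V̂(p̂_st) = 0.00012526; SE = √V̂ = 0.0111919

p̂_st ≈ 0.4058, SE ≈ 0.0112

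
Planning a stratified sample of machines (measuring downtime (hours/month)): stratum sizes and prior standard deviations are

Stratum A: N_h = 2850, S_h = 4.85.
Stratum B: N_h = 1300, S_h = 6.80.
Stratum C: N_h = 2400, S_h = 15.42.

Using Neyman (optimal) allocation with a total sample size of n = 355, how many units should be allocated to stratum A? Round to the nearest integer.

Neyman allocation: n_h = n · N_h S_h / Σ N_i S_i, with n = 355.
  stratum A: N_h·S_h = 2850·4.85 = 13822.50
  stratum B: N_h·S_h = 1300·6.80 = 8840.00
  stratum C: N_h·S_h = 2400·15.42 = 37008.00
Σ N_h S_h = 59670.50
n for stratum A = 355·13822.50/59670.50 = 82.235 → 82

82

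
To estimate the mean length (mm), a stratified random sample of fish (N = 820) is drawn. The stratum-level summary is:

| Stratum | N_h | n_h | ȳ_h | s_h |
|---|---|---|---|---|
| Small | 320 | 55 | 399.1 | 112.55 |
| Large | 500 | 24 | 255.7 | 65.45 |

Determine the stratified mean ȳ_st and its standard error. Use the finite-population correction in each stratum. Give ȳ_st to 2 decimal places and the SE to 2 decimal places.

ȳ_st = Σ W_h ȳ_h = (320·399.1 + 500·255.7)/820 = 311.66098
V̂(ȳ_st) = Σ W_h² (1 − n_h/N_h) s_h²/n_h, with W_h = N_h/N and N = 820:
  stratum Small: (320/820)²·(1 − 55/320)·112.55²/55 = 29.0467
  stratum Large: (500/820)²·(1 − 24/500)·65.45²/24 = 63.1768
V̂(ȳ_st) = 92.2234
SE(ȳ_st) = √92.2234 = 9.6033

ȳ_st ≈ 311.66, SE ≈ 9.60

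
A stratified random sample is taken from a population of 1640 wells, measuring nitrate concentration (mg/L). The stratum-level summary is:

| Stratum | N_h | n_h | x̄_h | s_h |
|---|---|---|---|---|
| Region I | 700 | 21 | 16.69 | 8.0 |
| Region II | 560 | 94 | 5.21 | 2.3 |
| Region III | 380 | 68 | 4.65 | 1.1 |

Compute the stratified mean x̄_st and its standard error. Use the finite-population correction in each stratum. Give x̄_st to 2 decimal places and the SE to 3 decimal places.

x̄_st ≈ 9.98, SE ≈ 0.738

x̄_st = Σ W_h x̄_h = (700·16.69 + 560·5.21 + 380·4.65)/1640 = 9.98024
V̂(x̄_st) = Σ W_h² (1 − n_h/N_h) s_h²/n_h, with W_h = N_h/N and N = 1640:
  stratum Region I: (700/1640)²·(1 − 21/700)·8.0²/21 = 0.538568
  stratum Region II: (560/1640)²·(1 − 94/560)·2.3²/94 = 0.00546027
  stratum Region III: (380/1640)²·(1 − 68/380)·1.1²/68 = 0.000784381
V̂(x̄_st) = 0.544813
SE(x̄_st) = √0.544813 = 0.738114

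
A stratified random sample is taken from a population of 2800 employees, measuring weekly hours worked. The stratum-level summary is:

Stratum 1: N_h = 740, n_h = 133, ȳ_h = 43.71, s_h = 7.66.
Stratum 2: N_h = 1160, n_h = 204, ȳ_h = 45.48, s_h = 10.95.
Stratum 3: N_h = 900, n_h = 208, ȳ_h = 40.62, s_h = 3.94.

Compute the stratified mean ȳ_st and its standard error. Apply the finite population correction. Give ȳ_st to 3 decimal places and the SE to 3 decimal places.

ȳ_st ≈ 43.450, SE ≈ 0.338

ȳ_st = Σ W_h ȳ_h = (740·43.71 + 1160·45.48 + 900·40.62)/2800 = 43.45007
V̂(ȳ_st) = Σ W_h² (1 − n_h/N_h) s_h²/n_h, with W_h = N_h/N and N = 2800:
  stratum 1: (740/2800)²·(1 − 133/740)·7.66²/133 = 0.0252761
  stratum 2: (1160/2800)²·(1 − 204/1160)·10.95²/204 = 0.0831377
  stratum 3: (900/2800)²·(1 − 208/900)·3.94²/208 = 0.00592873
V̂(ȳ_st) = 0.114343
SE(ȳ_st) = √0.114343 = 0.338146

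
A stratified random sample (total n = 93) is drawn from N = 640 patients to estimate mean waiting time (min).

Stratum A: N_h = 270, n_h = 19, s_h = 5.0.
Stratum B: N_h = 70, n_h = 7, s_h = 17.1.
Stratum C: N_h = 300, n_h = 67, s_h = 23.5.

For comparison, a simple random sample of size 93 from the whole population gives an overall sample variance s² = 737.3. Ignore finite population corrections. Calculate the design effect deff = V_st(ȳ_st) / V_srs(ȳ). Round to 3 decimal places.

V̂(ȳ_st) = Σ W_h² s_h²/n_h, with W_h = N_h/N and N = 640:
  stratum A: (270/640)²·5.0²/19 = 0.234182
  stratum B: (70/640)²·17.1²/7 = 0.499724
  stratum C: (300/640)²·23.5²/67 = 1.8111
V_st = 2.54501
V_srs = s²/n = 737.3/93 = 7.92796
deff = V_st / V_srs = 2.54501/7.92796 = 0.3210

deff ≈ 0.321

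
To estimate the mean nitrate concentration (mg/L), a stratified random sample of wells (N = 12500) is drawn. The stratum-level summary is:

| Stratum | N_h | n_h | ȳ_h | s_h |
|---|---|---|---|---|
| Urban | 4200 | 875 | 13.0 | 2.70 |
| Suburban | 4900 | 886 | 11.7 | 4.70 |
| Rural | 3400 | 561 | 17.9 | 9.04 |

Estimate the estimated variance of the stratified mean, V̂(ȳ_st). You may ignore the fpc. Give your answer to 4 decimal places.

V̂(ȳ_st) = Σ W_h² s_h²/n_h, with W_h = N_h/N and N = 12500:
  stratum Urban: (4200/12500)²·2.70²/875 = 0.000940585
  stratum Suburban: (4900/12500)²·4.70²/886 = 0.00383119
  stratum Rural: (3400/12500)²·9.04²/561 = 0.0107773
V̂(ȳ_st) = 0.0155491

V̂(ȳ_st) ≈ 0.0155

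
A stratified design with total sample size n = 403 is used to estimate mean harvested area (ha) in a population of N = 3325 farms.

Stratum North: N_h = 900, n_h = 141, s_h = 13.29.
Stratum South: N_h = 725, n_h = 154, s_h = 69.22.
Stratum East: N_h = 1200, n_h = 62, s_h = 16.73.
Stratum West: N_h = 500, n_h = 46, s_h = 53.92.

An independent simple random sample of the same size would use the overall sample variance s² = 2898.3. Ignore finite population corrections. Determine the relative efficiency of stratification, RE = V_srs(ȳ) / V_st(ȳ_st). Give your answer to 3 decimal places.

V̂(ȳ_st) = Σ W_h² s_h²/n_h, with W_h = N_h/N and N = 3325:
  stratum North: (900/3325)²·13.29²/141 = 0.0917767
  stratum South: (725/3325)²·69.22²/154 = 1.47923
  stratum East: (1200/3325)²·16.73²/62 = 0.588003
  stratum West: (500/3325)²·53.92²/46 = 1.42922
V_st = 3.58823
V_srs = s²/n = 2898.3/403 = 7.19181
Relative efficiency = V_srs / V_st = 7.19181/3.58823 = 2.0043

RE ≈ 2.004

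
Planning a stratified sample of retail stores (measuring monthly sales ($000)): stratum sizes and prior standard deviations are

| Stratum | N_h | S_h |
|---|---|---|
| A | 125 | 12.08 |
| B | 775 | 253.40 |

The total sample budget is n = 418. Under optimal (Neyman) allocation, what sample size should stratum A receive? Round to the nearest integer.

Neyman allocation: n_h = n · N_h S_h / Σ N_i S_i, with n = 418.
  stratum A: N_h·S_h = 125·12.08 = 1510.00
  stratum B: N_h·S_h = 775·253.40 = 196385.00
Σ N_h S_h = 197895.00
n for stratum A = 418·1510.00/197895.00 = 3.189 → 3

3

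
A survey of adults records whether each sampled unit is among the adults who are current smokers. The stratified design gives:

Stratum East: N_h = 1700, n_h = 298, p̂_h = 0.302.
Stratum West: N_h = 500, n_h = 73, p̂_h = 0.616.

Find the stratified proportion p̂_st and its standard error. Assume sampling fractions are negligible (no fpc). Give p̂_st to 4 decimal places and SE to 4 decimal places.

p̂_st ≈ 0.3734, SE ≈ 0.0244

N = 2200; stratum weights W_h = N_h/N.
p̂_st = Σ W_h p̂_h = (1700·0.302 + 500·0.616)/2200 = 0.37336
V̂(p̂_st) = Σ W_h² p̂_h(1−p̂_h)/(n_h−1):
  stratum East: (1700/2200)²·0.302·0.698/297 = 0.000423798
  stratum West: (500/2200)²·0.616·0.384/72 = 0.000169697
V̂(p̂_st) = 0.000593494; SE = √V̂ = 0.0243617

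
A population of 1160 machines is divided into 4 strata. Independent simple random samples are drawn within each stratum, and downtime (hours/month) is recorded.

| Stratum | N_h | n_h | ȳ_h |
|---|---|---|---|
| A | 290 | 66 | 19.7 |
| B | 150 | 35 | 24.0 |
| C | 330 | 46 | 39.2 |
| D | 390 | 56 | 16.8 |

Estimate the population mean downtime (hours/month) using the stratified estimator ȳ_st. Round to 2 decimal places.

ȳ_st ≈ 24.83

N = Σ N_h = 1160. Stratum weights W_h = N_h/N.
ȳ_st = (290·19.7 + 150·24.0 + 330·39.2 + 390·16.8) / 1160 = 24.8284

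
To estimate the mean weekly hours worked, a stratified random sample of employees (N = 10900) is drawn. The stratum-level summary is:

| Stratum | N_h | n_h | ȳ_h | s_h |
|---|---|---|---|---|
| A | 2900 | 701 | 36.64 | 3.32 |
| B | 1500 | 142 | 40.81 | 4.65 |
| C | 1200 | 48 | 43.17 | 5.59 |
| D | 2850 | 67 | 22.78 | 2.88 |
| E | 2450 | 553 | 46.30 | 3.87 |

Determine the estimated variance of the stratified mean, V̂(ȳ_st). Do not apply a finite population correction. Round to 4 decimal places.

V̂(ȳ_st) = Σ W_h² s_h²/n_h, with W_h = N_h/N and N = 10900:
  stratum A: (2900/10900)²·3.32²/701 = 0.00111302
  stratum B: (1500/10900)²·4.65²/142 = 0.00288368
  stratum C: (1200/10900)²·5.59²/48 = 0.00789027
  stratum D: (2850/10900)²·2.88²/67 = 0.00846344
  stratum E: (2450/10900)²·3.87²/553 = 0.00136828
V̂(ȳ_st) = 0.0217187

V̂(ȳ_st) ≈ 0.0217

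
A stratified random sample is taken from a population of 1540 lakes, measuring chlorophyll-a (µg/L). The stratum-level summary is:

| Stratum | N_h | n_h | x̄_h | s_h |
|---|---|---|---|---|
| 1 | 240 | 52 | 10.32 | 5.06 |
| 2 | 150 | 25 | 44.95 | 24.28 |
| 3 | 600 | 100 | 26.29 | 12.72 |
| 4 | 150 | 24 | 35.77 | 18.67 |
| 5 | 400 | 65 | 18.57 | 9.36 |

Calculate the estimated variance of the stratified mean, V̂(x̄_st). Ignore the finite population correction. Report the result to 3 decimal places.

V̂(x̄_st) ≈ 0.710

V̂(x̄_st) = Σ W_h² s_h²/n_h, with W_h = N_h/N and N = 1540:
  stratum 1: (240/1540)²·5.06²/52 = 0.0119586
  stratum 2: (150/1540)²·24.28²/25 = 0.223717
  stratum 3: (600/1540)²·12.72²/100 = 0.245604
  stratum 4: (150/1540)²·18.67²/24 = 0.13779
  stratum 5: (400/1540)²·9.36²/65 = 0.090932
V̂(x̄_st) = 0.710001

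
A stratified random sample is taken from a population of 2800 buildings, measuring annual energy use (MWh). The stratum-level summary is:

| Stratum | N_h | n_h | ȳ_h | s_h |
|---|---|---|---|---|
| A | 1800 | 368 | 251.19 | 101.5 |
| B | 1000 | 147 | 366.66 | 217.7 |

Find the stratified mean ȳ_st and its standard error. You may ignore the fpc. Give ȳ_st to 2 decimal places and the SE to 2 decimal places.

ȳ_st = Σ W_h ȳ_h = (1800·251.19 + 1000·366.66)/2800 = 292.42929
V̂(ȳ_st) = Σ W_h² s_h²/n_h, with W_h = N_h/N and N = 2800:
  stratum A: (1800/2800)²·101.5²/368 = 11.5695
  stratum B: (1000/2800)²·217.7²/147 = 41.1229
V̂(ȳ_st) = 52.6923
SE(ȳ_st) = √52.6923 = 7.25895

ȳ_st ≈ 292.43, SE ≈ 7.26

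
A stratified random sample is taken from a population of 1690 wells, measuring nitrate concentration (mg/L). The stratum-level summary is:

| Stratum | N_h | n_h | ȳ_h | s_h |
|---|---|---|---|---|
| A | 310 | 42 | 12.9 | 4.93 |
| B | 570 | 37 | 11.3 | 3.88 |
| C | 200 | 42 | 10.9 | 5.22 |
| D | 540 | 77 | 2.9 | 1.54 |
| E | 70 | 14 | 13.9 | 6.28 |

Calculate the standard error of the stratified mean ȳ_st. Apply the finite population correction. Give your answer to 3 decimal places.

V̂(ȳ_st) = Σ W_h² (1 − n_h/N_h) s_h²/n_h, with W_h = N_h/N and N = 1690:
  stratum A: (310/1690)²·(1 − 42/310)·4.93²/42 = 0.0168332
  stratum B: (570/1690)²·(1 − 37/570)·3.88²/37 = 0.0432803
  stratum C: (200/1690)²·(1 − 42/200)·5.22²/42 = 0.00717803
  stratum D: (540/1690)²·(1 − 77/540)·1.54²/77 = 0.0026962
  stratum E: (70/1690)²·(1 − 14/70)·6.28²/14 = 0.00386637
V̂(ȳ_st) = 0.0738542
SE(ȳ_st) = √0.0738542 = 0.271761

SE(ȳ_st) ≈ 0.272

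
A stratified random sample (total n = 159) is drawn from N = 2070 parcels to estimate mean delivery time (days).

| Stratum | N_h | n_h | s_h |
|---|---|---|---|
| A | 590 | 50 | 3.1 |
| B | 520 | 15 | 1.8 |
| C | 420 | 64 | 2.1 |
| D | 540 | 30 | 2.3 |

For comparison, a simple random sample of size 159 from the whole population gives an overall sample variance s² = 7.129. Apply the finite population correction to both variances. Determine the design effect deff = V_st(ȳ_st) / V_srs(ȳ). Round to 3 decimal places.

V̂(ȳ_st) = Σ W_h² (1 − n_h/N_h) s_h²/n_h, with W_h = N_h/N and N = 2070:
  stratum A: (590/2070)²·(1 − 50/590)·3.1²/50 = 0.0142909
  stratum B: (520/2070)²·(1 − 15/520)·1.8²/15 = 0.0132376
  stratum C: (420/2070)²·(1 − 64/420)·2.1²/64 = 0.00240446
  stratum D: (540/2070)²·(1 − 30/540)·2.3²/30 = 0.0113333
V_st = 0.0412662
V_srs = (1 − 159/2070)·7.129/159 = 0.0413925
deff = V_st / V_srs = 0.0412662/0.0413925 = 0.9969

deff ≈ 0.997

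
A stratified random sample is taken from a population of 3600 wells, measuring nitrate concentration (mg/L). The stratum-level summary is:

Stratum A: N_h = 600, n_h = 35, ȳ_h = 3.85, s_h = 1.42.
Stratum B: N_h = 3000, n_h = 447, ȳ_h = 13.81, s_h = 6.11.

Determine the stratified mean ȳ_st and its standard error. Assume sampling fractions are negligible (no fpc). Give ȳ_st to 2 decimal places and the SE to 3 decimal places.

ȳ_st = Σ W_h ȳ_h = (600·3.85 + 3000·13.81)/3600 = 12.15000
V̂(ȳ_st) = Σ W_h² s_h²/n_h, with W_h = N_h/N and N = 3600:
  stratum A: (600/3600)²·1.42²/35 = 0.00160032
  stratum B: (3000/3600)²·6.11²/447 = 0.0579979
V̂(ȳ_st) = 0.0595982
SE(ȳ_st) = √0.0595982 = 0.244127

ȳ_st ≈ 12.15, SE ≈ 0.244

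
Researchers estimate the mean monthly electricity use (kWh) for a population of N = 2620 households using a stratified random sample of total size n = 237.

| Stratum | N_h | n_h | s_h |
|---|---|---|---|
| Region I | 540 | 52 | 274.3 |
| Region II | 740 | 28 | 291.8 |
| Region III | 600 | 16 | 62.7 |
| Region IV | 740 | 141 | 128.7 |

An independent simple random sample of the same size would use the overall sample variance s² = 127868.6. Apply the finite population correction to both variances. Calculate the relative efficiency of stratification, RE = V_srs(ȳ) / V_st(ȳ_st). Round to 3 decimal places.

RE ≈ 1.588

V̂(ȳ_st) = Σ W_h² (1 − n_h/N_h) s_h²/n_h, with W_h = N_h/N and N = 2620:
  stratum Region I: (540/2620)²·(1 − 52/540)·274.3²/52 = 55.5468
  stratum Region II: (740/2620)²·(1 − 28/740)·291.8²/28 = 233.411
  stratum Region III: (600/2620)²·(1 − 16/600)·62.7²/16 = 12.5423
  stratum Region IV: (740/2620)²·(1 − 141/740)·128.7²/141 = 7.58567
V_st = 309.086
V_srs = (1 − 237/2620)·127868.6/237 = 490.725
Relative efficiency = V_srs / V_st = 490.725/309.086 = 1.5877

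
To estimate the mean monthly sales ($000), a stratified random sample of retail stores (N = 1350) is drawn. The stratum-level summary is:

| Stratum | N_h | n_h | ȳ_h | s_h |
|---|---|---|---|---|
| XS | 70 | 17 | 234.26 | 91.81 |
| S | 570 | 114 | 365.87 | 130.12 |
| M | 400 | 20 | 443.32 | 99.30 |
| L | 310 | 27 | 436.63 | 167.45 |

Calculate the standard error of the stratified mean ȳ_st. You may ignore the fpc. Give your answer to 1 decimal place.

SE(ȳ_st) ≈ 11.2

V̂(ȳ_st) = Σ W_h² s_h²/n_h, with W_h = N_h/N and N = 1350:
  stratum XS: (70/1350)²·91.81²/17 = 1.33309
  stratum S: (570/1350)²·130.12²/114 = 26.4768
  stratum M: (400/1350)²·99.30²/20 = 43.2834
  stratum L: (310/1350)²·167.45²/27 = 54.7599
V̂(ȳ_st) = 125.853
SE(ȳ_st) = √125.853 = 11.2184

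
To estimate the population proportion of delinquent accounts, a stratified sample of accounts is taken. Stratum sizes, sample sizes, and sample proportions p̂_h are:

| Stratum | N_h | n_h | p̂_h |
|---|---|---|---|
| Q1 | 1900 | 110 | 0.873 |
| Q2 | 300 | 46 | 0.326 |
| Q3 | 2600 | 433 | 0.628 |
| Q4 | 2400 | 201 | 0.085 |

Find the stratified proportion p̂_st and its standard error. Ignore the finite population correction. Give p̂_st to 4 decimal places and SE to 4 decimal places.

N = 7200; stratum weights W_h = N_h/N.
p̂_st = Σ W_h p̂_h = (1900·0.873 + 300·0.326 + 2600·0.628 + 2400·0.085)/7200 = 0.49907
V̂(p̂_st) = Σ W_h² p̂_h(1−p̂_h)/(n_h−1):
  stratum Q1: (1900/7200)²·0.873·0.127/109 = 7.08327e-05
  stratum Q2: (300/7200)²·0.326·0.674/45 = 8.47701e-06
  stratum Q3: (2600/7200)²·0.628·0.372/432 = 7.05181e-05
  stratum Q4: (2400/7200)²·0.085·0.915/200 = 4.32083e-05
V̂(p̂_st) = 0.000193036; SE = √V̂ = 0.0138937

p̂_st ≈ 0.4991, SE ≈ 0.0139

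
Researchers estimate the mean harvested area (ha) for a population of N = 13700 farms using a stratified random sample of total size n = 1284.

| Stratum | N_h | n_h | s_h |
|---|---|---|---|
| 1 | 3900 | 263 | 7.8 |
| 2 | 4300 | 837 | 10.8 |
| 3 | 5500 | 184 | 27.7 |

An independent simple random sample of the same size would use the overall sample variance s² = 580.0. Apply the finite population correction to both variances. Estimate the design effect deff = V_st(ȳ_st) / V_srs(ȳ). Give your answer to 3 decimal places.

V̂(ȳ_st) = Σ W_h² (1 − n_h/N_h) s_h²/n_h, with W_h = N_h/N and N = 13700:
  stratum 1: (3900/13700)²·(1 − 263/3900)·7.8²/263 = 0.0174824
  stratum 2: (4300/13700)²·(1 − 837/4300)·10.8²/837 = 0.0110561
  stratum 3: (5500/13700)²·(1 − 184/5500)·27.7²/184 = 0.649603
V_st = 0.678142
V_srs = (1 − 1284/13700)·580.0/1284 = 0.409378
deff = V_st / V_srs = 0.678142/0.409378 = 1.6565

deff ≈ 1.657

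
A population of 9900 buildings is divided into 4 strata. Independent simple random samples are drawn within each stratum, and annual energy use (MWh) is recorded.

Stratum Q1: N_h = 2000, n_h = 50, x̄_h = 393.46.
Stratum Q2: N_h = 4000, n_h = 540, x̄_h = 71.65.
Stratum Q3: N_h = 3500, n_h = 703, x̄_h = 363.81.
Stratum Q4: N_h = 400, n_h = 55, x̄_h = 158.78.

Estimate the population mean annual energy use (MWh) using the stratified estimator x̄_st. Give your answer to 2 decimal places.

x̄_st ≈ 243.47

N = Σ N_h = 9900. Stratum weights W_h = N_h/N.
x̄_st = (2000·393.46 + 4000·71.65 + 3500·363.81 + 400·158.78) / 9900 = 243.4714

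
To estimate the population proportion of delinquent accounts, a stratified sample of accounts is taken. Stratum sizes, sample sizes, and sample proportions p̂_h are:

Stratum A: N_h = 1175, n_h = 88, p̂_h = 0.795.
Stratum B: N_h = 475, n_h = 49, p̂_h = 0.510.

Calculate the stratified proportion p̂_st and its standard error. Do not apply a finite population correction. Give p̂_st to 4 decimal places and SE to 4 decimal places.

N = 1650; stratum weights W_h = N_h/N.
p̂_st = Σ W_h p̂_h = (1175·0.795 + 475·0.510)/1650 = 0.71295
V̂(p̂_st) = Σ W_h² p̂_h(1−p̂_h)/(n_h−1):
  stratum A: (1175/1650)²·0.795·0.205/87 = 0.000949969
  stratum B: (475/1650)²·0.510·0.490/48 = 0.000431464
V̂(p̂_st) = 0.00138143; SE = √V̂ = 0.0371676

p̂_st ≈ 0.7130, SE ≈ 0.0372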